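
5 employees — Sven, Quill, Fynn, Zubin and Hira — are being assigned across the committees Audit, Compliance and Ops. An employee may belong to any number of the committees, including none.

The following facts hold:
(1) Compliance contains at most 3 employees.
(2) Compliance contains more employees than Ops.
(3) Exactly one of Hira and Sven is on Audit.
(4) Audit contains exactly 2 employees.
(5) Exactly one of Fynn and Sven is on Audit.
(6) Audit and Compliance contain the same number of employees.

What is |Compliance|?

2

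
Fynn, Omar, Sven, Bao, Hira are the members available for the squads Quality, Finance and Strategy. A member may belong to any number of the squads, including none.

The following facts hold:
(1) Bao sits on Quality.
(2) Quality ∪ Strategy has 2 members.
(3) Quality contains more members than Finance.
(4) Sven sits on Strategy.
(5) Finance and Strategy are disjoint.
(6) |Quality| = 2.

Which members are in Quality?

From (1): Bao ∈ Quality.
From (4): Sven ∈ Strategy.
(5) (disjoint): Sven ∉ Finance.
Suppose Fynn ∈ Quality: no assignment then satisfies all the clues, so Fynn ∉ Quality.

Quality = {Bao, Sven}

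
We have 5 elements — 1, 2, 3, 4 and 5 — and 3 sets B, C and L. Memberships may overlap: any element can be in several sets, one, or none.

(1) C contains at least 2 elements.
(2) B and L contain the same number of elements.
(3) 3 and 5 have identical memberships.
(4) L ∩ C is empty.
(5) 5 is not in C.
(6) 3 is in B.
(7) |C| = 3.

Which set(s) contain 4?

From (5): 5 ∉ C.
From (6): 3 ∈ B.
(3): 5 matches 3: 5 ∈ B.
(3): 3 matches 5: 3 ∉ C.
(7): only 3 candidates remain for C, so all are in.
(4) (disjoint): 1 ∉ L.
(4) (disjoint): 2 ∉ L.
(4) (disjoint): 4 ∉ L.
Suppose 4 ∈ B: no assignment then satisfies all the clues, so 4 ∉ B.

4: C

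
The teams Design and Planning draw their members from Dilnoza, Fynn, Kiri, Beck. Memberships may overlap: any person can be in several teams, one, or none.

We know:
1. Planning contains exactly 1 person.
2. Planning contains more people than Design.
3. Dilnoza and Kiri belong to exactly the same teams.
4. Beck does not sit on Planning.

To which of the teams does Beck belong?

Beck: none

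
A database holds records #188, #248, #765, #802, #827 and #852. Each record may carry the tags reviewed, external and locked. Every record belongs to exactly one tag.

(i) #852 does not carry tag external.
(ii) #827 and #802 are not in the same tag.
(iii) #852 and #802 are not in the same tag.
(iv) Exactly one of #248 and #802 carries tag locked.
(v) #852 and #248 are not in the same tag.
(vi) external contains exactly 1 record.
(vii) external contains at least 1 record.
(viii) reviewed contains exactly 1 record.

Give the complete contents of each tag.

reviewed = {#852}; external = {#802}; locked = {#188, #248, #765, #827}

From (i): #852 ∉ external.
Suppose #188 ∈ reviewed: no assignment then satisfies all the clues, so #188 ∉ reviewed.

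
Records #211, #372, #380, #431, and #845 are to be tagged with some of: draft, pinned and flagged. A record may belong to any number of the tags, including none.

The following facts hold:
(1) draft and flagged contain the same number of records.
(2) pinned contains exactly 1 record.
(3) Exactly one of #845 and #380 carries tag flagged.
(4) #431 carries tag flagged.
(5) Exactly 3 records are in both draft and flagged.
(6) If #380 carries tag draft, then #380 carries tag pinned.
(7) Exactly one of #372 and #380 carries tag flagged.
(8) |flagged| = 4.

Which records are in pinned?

pinned = {#380}

From (4): #431 ∈ flagged.
Suppose #211 ∈ pinned: no assignment then satisfies all the clues, so #211 ∉ pinned.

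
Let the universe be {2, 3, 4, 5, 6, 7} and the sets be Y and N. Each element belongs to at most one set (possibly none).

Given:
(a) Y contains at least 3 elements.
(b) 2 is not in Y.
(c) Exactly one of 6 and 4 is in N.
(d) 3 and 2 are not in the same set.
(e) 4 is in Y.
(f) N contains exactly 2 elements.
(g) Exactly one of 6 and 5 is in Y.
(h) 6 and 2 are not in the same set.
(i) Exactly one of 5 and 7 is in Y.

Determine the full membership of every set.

From (b): 2 ∉ Y.
From (e): 4 ∈ Y.
(c) (exactly one): 6 ∈ N.
(g) (exactly one): 5 ∈ Y.
(h): 2 ∉ N.
(i) (exactly one): 7 ∉ Y.
(a): only 3 candidates remain for Y, so all are in.
(f): only 2 candidates remain for N, so all are in.

Y = {3, 4, 5}; N = {6, 7}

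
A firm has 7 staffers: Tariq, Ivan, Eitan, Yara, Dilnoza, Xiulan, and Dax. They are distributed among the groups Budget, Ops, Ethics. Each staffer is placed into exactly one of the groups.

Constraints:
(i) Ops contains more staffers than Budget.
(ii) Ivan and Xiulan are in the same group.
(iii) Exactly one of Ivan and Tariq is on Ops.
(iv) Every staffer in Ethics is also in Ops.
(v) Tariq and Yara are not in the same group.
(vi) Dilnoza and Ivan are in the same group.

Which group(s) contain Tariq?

Tariq: Budget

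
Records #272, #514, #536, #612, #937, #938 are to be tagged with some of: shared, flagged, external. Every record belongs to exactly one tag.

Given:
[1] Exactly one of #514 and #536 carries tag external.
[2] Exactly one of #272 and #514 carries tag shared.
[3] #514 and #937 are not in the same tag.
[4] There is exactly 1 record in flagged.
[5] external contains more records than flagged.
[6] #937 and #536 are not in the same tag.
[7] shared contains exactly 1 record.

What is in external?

external = {#272, #536, #612, #938}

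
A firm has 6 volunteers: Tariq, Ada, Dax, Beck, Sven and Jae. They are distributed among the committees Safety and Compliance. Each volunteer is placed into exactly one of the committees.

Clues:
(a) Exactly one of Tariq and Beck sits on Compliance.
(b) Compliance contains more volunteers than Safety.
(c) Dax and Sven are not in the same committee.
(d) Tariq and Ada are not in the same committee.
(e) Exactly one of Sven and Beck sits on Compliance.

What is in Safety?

Safety = {Sven, Tariq}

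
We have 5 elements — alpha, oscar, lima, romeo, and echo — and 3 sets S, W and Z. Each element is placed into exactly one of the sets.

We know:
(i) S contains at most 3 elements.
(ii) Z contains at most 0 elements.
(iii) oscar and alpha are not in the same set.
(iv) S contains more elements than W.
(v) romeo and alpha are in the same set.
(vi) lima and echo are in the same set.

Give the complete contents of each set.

S = {echo, lima, oscar}; W = {alpha, romeo}; Z = {}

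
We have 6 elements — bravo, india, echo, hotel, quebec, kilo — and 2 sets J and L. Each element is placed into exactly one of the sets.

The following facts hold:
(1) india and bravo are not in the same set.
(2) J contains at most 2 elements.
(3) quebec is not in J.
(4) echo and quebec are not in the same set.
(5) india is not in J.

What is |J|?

2

From (3): quebec ∉ J.
From (5): india ∉ J.
Only one set left: india ∈ L.
Only one set left: quebec ∈ L.
(1): bravo ∉ L.
(4): echo ∉ L.
Only one set left: bravo ∈ J.
Only one set left: echo ∈ J.
(2): J already has 2, so the rest are out.
Only one set left: hotel ∈ L.
Only one set left: kilo ∈ L.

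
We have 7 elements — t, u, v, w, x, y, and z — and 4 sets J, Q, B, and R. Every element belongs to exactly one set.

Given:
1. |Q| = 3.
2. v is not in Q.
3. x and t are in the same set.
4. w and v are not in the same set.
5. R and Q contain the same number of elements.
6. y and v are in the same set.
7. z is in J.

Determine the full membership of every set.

J = {z}; Q = {t, w, x}; B = {}; R = {u, v, y}

From (2): v ∉ Q.
From (7): z ∈ J.
(6): y matches v: y ∉ Q.
Suppose t ∈ J: no assignment then satisfies all the clues, so t ∉ J.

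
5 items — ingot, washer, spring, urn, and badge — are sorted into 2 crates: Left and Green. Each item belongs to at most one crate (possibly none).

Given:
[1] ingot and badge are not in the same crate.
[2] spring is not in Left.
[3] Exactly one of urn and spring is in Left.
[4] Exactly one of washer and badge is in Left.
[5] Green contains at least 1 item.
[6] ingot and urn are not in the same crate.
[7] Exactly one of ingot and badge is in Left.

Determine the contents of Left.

Left = {badge, urn}

From (2): spring ∉ Left.
(3) (exactly one): urn ∈ Left.
(6): ingot ∉ Left.
(7) (exactly one): badge ∈ Left.
(4) (exactly one): washer ∉ Left.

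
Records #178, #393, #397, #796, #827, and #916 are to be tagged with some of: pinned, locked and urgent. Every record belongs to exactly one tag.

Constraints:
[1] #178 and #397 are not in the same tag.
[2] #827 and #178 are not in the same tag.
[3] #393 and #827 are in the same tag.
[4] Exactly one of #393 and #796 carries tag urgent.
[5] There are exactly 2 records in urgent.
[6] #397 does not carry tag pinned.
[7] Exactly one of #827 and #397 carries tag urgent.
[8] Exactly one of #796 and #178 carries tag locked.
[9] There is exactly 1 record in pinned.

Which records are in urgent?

From (6): #397 ∉ pinned.
Suppose #178 ∈ urgent: no assignment then satisfies all the clues, so #178 ∉ urgent.

urgent = {#393, #827}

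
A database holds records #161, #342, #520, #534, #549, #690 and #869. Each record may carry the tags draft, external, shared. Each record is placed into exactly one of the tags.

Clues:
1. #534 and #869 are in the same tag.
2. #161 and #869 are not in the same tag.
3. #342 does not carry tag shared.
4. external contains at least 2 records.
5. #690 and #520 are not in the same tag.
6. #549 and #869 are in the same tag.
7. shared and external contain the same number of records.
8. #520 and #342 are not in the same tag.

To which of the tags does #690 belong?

#690: external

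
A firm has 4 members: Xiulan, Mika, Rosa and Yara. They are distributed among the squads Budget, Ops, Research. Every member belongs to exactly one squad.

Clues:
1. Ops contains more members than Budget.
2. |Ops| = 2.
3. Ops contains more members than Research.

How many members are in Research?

1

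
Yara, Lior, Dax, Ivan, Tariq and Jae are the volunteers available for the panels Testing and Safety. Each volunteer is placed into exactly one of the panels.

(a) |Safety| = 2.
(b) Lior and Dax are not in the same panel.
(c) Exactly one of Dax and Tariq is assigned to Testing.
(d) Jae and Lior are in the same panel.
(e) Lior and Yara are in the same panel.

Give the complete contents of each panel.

Testing = {Jae, Lior, Tariq, Yara}; Safety = {Dax, Ivan}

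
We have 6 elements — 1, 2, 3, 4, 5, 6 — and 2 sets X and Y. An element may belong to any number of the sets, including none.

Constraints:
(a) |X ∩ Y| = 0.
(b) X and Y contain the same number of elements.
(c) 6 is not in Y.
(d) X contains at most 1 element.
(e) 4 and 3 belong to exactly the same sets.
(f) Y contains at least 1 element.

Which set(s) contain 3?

3: none

From (c): 6 ∉ Y.
Suppose 3 ∈ X: no assignment then satisfies all the clues, so 3 ∉ X.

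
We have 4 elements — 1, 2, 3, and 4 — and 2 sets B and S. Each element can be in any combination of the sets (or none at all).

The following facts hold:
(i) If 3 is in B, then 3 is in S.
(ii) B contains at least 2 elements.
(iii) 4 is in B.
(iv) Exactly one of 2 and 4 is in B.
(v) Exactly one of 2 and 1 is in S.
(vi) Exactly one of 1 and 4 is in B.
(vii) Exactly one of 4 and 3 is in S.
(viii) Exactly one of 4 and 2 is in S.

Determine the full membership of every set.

B = {3, 4}; S = {2, 3}

From (iii): 4 ∈ B.
(iv) (exactly one): 2 ∉ B.
(vi) (exactly one): 1 ∉ B.
(ii): only 2 candidates remain for B, so all are in.
(i): 3 ∈ S.
(vii) (exactly one): 4 ∉ S.
(viii) (exactly one): 2 ∈ S.
(v) (exactly one): 1 ∉ S.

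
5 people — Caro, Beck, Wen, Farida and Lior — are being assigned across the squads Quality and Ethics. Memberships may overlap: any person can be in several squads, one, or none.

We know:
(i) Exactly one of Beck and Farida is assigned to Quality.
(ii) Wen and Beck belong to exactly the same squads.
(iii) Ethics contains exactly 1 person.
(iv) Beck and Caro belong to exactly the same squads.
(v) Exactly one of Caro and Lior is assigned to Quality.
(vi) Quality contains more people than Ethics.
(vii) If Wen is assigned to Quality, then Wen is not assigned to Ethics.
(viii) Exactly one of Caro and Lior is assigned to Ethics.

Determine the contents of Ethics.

Ethics = {Lior}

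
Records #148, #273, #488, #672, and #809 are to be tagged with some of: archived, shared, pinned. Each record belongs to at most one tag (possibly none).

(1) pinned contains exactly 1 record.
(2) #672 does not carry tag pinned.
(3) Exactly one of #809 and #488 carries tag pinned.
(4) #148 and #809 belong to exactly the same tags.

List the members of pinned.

pinned = {#488}

From (2): #672 ∉ pinned.
Suppose #148 ∈ pinned: no assignment then satisfies all the clues, so #148 ∉ pinned.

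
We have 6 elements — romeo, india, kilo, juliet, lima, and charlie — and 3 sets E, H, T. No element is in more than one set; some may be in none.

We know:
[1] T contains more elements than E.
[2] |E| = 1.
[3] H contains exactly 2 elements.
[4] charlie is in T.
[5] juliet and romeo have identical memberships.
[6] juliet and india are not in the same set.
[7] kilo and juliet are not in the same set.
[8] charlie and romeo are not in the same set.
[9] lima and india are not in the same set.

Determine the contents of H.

H = {juliet, romeo}

From (4): charlie ∈ T.
(8): romeo ∉ T.
(5): juliet matches romeo: juliet ∉ T.
Suppose romeo ∉ H: no assignment then satisfies all the clues, so romeo ∈ H.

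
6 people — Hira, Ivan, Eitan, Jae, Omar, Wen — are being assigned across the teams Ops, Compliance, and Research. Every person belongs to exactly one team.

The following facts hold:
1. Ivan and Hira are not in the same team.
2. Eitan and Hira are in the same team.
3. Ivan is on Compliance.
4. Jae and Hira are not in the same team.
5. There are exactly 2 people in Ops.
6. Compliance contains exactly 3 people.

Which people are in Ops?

Ops = {Eitan, Hira}

From (3): Ivan ∈ Compliance.
(1): Hira ∉ Compliance.
(2): Eitan matches Hira: Eitan ∉ Compliance.
Suppose Hira ∉ Ops: no assignment then satisfies all the clues, so Hira ∈ Ops.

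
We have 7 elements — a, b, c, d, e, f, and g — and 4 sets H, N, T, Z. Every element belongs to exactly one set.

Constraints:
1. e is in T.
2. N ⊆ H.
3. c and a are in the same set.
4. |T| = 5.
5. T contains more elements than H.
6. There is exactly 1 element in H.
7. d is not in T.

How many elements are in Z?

1

From (1): e ∈ T.
From (7): d ∉ T.
Suppose a ∈ H: no assignment then satisfies all the clues, so a ∉ H.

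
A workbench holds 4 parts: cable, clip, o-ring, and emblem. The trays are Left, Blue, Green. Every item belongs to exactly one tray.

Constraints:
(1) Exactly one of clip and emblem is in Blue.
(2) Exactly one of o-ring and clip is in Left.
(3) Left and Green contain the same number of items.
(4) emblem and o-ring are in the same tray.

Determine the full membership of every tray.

Left = {clip}; Blue = {emblem, o-ring}; Green = {cable}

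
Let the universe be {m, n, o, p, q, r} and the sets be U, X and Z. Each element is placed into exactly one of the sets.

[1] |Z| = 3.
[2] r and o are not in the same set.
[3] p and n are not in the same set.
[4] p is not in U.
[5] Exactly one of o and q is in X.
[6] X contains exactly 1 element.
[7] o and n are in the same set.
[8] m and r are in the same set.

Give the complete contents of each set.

From (4): p ∉ U.
Suppose m ∈ U: no assignment then satisfies all the clues, so m ∉ U.

U = {n, o}; X = {q}; Z = {m, p, r}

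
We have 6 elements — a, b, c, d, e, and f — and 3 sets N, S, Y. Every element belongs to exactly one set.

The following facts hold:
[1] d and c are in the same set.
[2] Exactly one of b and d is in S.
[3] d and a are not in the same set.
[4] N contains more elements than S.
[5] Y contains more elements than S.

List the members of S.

S = {b}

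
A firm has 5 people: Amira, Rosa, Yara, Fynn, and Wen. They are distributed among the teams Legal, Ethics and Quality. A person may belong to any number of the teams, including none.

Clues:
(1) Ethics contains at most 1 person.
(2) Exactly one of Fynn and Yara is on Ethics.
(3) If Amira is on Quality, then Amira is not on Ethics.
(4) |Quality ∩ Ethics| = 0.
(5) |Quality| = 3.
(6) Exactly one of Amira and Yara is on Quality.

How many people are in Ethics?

1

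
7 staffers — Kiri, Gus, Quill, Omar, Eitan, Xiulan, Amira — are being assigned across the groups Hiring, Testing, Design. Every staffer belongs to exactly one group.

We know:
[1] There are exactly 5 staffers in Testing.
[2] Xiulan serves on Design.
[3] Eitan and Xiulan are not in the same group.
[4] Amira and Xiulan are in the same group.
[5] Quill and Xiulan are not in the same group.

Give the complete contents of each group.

Hiring = {}; Testing = {Eitan, Gus, Kiri, Omar, Quill}; Design = {Amira, Xiulan}

From (2): Xiulan ∈ Design.
(3): Eitan ∉ Design.
(4): Amira matches Xiulan: Amira ∉ Hiring.
(4): Amira matches Xiulan: Amira ∉ Testing.
(4): Amira matches Xiulan: Amira ∈ Design.
(5): Quill ∉ Design.
(1): only 5 candidates remain for Testing, so all are in.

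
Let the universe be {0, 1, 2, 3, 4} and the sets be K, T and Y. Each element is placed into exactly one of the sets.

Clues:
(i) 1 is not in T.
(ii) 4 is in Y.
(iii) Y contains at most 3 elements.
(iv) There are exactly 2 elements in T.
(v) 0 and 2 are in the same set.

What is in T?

T = {0, 2}

From (i): 1 ∉ T.
From (ii): 4 ∈ Y.
Suppose 0 ∉ T: no assignment then satisfies all the clues, so 0 ∈ T.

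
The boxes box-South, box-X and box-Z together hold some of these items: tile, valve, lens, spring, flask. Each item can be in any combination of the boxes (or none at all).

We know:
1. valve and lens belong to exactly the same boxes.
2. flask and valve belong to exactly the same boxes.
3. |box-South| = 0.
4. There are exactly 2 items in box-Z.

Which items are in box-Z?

box-Z = {spring, tile}

(3): box-South already has 0, so the rest are out.
Suppose tile ∉ box-Z: no assignment then satisfies all the clues, so tile ∈ box-Z.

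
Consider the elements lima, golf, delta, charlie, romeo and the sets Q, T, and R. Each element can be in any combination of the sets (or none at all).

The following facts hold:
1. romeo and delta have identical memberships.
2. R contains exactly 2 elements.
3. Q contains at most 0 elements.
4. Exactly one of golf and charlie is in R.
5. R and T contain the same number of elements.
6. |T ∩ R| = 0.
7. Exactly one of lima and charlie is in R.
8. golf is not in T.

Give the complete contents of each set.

Q = {}; T = {delta, romeo}; R = {golf, lima}

From (8): golf ∉ T.
(3): Q already has 0, so the rest are out.
Suppose lima ∈ T: no assignment then satisfies all the clues, so lima ∉ T.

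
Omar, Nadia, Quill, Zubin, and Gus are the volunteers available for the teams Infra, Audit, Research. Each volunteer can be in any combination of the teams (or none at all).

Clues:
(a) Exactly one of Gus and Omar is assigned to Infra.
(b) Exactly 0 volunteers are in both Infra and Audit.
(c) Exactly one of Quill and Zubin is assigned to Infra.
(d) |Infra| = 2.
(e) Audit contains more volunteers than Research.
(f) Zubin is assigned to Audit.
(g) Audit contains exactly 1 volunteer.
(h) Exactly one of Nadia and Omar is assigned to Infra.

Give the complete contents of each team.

Infra = {Omar, Quill}; Audit = {Zubin}; Research = {}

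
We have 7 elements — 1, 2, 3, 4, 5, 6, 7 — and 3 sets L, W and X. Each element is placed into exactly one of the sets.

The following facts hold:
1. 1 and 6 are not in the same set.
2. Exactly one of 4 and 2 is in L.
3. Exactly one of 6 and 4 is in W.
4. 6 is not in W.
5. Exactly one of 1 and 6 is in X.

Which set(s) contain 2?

2: L

From (4): 6 ∉ W.
(3) (exactly one): 4 ∈ W.
(2) (exactly one): 2 ∈ L.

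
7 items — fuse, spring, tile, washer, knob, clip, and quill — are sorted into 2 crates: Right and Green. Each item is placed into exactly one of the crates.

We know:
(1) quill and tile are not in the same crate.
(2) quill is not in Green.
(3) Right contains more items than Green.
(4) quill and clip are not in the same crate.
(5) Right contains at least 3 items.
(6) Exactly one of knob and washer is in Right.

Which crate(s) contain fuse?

fuse: Right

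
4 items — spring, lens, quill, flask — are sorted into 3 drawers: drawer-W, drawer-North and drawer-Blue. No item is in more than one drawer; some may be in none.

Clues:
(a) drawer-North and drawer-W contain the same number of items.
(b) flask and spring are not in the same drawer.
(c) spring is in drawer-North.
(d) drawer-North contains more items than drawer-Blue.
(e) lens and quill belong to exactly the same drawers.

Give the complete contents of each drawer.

drawer-W = {flask}; drawer-North = {spring}; drawer-Blue = {}

From (c): spring ∈ drawer-North.
(b): flask ∉ drawer-North.
Suppose lens ∈ drawer-W: no assignment then satisfies all the clues, so lens ∉ drawer-W.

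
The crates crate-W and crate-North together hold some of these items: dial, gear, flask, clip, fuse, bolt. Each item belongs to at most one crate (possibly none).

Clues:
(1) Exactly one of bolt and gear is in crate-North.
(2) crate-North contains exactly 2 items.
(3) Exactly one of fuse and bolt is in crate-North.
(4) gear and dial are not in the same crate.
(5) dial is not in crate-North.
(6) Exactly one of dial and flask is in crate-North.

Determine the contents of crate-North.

From (5): dial ∉ crate-North.
(6) (exactly one): flask ∈ crate-North.
Suppose gear ∈ crate-North: no assignment then satisfies all the clues, so gear ∉ crate-North.

crate-North = {bolt, flask}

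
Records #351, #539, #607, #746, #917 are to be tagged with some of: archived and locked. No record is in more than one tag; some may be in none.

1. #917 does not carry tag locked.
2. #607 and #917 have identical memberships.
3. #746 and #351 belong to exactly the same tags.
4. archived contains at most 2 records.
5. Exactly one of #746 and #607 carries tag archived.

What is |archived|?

2

From (1): #917 ∉ locked.
(2): #607 matches #917: #607 ∉ locked.
Suppose #539 ∈ archived: no assignment then satisfies all the clues, so #539 ∉ archived.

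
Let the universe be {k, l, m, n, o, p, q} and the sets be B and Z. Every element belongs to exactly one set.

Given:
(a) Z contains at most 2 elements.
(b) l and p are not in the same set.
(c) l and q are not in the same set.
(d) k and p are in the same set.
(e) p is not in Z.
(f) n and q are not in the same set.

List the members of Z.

Z = {l, n}

From (e): p ∉ Z.
(d): k matches p: k ∉ Z.
Only one set left: k ∈ B.
Only one set left: p ∈ B.
(b): l ∉ B.
Only one set left: l ∈ Z.
(c): q ∉ Z.
Only one set left: q ∈ B.
(f): n ∉ B.
Only one set left: n ∈ Z.
(a): Z already has 2, so the rest are out.
Only one set left: o ∈ B.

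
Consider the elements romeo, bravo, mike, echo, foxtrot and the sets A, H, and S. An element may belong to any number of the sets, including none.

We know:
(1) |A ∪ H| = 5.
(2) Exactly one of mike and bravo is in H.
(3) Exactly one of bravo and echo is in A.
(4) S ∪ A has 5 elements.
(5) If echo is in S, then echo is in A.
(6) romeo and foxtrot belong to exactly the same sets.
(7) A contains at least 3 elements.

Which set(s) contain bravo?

bravo: H, S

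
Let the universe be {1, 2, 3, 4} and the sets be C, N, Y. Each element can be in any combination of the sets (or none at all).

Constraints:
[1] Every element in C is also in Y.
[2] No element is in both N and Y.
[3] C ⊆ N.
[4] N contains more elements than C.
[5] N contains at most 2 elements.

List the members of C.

C = {}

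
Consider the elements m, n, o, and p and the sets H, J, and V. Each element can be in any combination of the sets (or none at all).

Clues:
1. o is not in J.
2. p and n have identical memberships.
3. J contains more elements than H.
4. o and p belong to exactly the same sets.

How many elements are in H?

0

From (1): o ∉ J.
(4): p matches o: p ∉ J.
(2): n matches p: n ∉ J.
Suppose m ∈ H: no assignment then satisfies all the clues, so m ∉ H.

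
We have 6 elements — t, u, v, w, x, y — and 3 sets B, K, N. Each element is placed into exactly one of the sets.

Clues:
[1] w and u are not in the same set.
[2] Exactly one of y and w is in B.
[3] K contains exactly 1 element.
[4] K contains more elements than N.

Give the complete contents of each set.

B = {t, u, v, x, y}; K = {w}; N = {}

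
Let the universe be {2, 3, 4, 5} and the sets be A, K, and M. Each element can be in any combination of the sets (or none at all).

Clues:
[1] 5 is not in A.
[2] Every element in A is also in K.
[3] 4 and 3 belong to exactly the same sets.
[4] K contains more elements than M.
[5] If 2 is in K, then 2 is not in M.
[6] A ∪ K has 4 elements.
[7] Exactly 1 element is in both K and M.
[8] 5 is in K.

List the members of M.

M = {5}

From (1): 5 ∉ A.
From (8): 5 ∈ K.
Suppose 2 ∈ M: no assignment then satisfies all the clues, so 2 ∉ M.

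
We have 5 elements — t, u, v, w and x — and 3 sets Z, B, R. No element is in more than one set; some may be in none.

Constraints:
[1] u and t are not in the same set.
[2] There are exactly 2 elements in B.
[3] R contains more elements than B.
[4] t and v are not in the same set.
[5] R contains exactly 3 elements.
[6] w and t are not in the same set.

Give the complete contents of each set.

Z = {}; B = {t, x}; R = {u, v, w}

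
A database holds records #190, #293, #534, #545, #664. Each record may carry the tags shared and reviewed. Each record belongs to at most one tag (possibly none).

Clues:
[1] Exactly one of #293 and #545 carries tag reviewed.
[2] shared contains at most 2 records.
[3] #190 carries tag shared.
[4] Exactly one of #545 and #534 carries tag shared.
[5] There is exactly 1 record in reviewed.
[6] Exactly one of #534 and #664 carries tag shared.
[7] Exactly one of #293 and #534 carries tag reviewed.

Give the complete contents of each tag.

shared = {#190, #534}; reviewed = {#293}

From (3): #190 ∈ shared.
Suppose #293 ∈ shared: no assignment then satisfies all the clues, so #293 ∉ shared.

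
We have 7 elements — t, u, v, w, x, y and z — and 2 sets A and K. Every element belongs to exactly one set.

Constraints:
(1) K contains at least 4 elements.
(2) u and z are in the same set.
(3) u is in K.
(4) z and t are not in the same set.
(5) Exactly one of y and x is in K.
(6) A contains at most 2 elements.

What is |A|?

2

From (3): u ∈ K.
(2): z matches u: z ∉ A.
(2): z matches u: z ∈ K.
(4): t ∉ K.
Only one set left: t ∈ A.
Suppose v ∈ A: no assignment then satisfies all the clues, so v ∉ A.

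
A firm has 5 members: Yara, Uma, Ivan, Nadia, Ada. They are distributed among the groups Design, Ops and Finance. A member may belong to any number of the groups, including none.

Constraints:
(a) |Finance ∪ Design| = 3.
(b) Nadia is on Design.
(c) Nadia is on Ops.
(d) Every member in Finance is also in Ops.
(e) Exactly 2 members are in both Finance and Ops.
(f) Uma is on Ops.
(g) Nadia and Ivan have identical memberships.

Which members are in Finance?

Finance = {Ivan, Nadia}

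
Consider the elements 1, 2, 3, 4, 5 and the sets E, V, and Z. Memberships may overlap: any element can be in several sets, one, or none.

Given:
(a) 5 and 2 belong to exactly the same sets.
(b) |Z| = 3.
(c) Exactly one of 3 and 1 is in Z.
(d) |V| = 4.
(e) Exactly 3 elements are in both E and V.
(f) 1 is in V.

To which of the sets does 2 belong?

2: E, V, Z

From (f): 1 ∈ V.
Suppose 2 ∉ E: no assignment then satisfies all the clues, so 2 ∈ E.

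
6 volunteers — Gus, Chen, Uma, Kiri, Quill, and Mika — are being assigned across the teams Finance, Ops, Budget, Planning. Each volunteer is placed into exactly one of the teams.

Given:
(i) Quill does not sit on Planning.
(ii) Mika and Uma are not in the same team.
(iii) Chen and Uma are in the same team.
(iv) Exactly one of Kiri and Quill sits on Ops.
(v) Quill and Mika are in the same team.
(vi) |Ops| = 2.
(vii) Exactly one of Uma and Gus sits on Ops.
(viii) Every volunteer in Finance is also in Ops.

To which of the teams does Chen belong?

Chen: Planning

From (i): Quill ∉ Planning.
(v): Mika matches Quill: Mika ∉ Planning.
Suppose Chen ∈ Finance: no assignment then satisfies all the clues, so Chen ∉ Finance.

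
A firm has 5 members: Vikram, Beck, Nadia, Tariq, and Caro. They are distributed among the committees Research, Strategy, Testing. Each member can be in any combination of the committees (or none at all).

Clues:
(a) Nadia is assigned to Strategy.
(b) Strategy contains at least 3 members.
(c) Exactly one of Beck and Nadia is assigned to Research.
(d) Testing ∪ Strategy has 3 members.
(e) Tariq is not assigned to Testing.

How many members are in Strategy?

3

From (a): Nadia ∈ Strategy.
From (e): Tariq ∉ Testing.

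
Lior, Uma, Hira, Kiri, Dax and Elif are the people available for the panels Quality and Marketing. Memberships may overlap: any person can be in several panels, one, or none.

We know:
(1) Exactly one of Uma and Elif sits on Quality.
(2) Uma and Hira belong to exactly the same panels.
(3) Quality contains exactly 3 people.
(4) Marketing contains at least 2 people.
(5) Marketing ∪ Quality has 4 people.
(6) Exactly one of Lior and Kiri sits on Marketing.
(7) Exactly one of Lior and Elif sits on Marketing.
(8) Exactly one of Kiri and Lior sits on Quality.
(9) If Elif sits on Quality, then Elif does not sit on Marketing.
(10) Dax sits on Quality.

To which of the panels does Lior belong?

Lior: Marketing

From (10): Dax ∈ Quality.
Suppose Lior ∈ Quality: no assignment then satisfies all the clues, so Lior ∉ Quality.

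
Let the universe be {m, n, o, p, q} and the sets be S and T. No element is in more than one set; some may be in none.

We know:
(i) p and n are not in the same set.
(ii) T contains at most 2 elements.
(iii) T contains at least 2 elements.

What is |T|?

2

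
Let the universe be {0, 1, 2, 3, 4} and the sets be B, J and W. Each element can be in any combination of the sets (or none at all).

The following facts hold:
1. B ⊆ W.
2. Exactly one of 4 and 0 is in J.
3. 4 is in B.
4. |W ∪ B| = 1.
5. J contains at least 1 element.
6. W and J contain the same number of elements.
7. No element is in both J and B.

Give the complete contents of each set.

B = {4}; J = {0}; W = {4}

From (3): 4 ∈ B.
(1) with 4 ∈ B: 4 ∈ W.
(7) (disjoint): 4 ∉ J.
(2) (exactly one): 0 ∈ J.
(7) (disjoint): 0 ∉ B.
Suppose 0 ∈ W: no assignment then satisfies all the clues, so 0 ∉ W.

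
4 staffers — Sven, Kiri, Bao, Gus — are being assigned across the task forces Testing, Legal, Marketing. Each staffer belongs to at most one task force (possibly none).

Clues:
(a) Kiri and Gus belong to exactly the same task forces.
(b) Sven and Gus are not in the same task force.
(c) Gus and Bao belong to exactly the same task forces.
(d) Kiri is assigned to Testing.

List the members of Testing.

Testing = {Bao, Gus, Kiri}

From (d): Kiri ∈ Testing.
(a): Gus matches Kiri: Gus ∈ Testing.
(b): Sven ∉ Testing.
(c): Bao matches Gus: Bao ∈ Testing.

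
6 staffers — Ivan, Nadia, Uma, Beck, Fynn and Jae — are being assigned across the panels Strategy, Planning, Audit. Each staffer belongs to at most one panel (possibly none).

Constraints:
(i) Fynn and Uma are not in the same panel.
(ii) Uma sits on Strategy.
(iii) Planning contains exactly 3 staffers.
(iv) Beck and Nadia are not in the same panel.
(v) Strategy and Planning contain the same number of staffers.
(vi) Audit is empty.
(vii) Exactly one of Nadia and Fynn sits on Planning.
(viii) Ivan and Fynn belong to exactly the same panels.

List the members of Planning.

From (ii): Uma ∈ Strategy.
(i): Fynn ∉ Strategy.
(vi): Audit already has 0, so the rest are out.
(viii): Ivan matches Fynn: Ivan ∉ Strategy.
Suppose Ivan ∉ Planning: no assignment then satisfies all the clues, so Ivan ∈ Planning.

Planning = {Beck, Fynn, Ivan}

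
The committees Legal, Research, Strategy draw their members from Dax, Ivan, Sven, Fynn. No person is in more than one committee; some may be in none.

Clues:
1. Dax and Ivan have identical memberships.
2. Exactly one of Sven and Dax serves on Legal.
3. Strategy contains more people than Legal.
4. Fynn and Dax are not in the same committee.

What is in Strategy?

Strategy = {Dax, Ivan}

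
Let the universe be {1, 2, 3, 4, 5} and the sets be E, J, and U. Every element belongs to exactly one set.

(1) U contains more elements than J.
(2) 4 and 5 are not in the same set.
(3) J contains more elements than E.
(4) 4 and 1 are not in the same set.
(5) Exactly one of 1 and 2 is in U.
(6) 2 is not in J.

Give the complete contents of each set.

E = {}; J = {1, 5}; U = {2, 3, 4}

From (6): 2 ∉ J.
Suppose 1 ∈ E: no assignment then satisfies all the clues, so 1 ∉ E.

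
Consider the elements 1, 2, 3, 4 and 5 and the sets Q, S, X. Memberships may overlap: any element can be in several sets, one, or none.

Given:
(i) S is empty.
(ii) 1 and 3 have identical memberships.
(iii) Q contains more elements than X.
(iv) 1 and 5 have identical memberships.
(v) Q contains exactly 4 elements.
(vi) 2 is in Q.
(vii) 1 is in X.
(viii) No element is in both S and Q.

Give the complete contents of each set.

Q = {1, 2, 3, 5}; S = {}; X = {1, 3, 5}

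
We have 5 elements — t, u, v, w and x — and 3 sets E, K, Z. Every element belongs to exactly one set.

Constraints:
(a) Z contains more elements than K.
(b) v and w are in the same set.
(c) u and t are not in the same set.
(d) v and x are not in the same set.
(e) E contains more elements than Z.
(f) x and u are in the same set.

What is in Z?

Z = {u, x}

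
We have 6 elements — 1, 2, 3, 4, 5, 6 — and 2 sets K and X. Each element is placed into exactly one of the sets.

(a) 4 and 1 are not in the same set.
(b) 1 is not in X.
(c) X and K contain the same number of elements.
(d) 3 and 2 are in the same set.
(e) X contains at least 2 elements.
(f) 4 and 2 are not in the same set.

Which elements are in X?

X = {4, 5, 6}

From (b): 1 ∉ X.
Only one set left: 1 ∈ K.
(a): 4 ∉ K.
Only one set left: 4 ∈ X.
(f): 2 ∉ X.
Only one set left: 2 ∈ K.
(d): 3 matches 2: 3 ∈ K.
Suppose 5 ∉ X: no assignment then satisfies all the clues, so 5 ∈ X.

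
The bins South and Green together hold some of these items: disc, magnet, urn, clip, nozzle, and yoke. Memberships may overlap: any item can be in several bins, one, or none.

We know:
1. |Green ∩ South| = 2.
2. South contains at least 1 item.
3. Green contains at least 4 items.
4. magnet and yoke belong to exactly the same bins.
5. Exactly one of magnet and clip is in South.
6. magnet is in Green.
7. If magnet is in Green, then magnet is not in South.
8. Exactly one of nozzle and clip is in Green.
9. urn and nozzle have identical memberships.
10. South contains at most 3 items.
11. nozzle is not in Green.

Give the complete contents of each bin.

From (6): magnet ∈ Green.
From (11): nozzle ∉ Green.
(4): yoke matches magnet: yoke ∈ Green.
(7): magnet ∉ South.
(8) (exactly one): clip ∈ Green.
(9): urn matches nozzle: urn ∉ Green.
(3): only 4 candidates remain for Green, so all are in.
(4): yoke matches magnet: yoke ∉ South.
(5) (exactly one): clip ∈ South.
Suppose disc ∉ South: no assignment then satisfies all the clues, so disc ∈ South.

South = {clip, disc}; Green = {clip, disc, magnet, yoke}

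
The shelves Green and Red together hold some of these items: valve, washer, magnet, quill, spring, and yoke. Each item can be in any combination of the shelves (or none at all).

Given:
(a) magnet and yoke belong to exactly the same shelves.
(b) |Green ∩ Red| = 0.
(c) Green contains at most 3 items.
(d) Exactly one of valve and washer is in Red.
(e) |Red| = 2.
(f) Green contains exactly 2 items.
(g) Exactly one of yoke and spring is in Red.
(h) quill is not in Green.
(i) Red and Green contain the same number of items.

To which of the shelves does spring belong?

spring: Red

From (h): quill ∉ Green.
Suppose spring ∈ Green: no assignment then satisfies all the clues, so spring ∉ Green.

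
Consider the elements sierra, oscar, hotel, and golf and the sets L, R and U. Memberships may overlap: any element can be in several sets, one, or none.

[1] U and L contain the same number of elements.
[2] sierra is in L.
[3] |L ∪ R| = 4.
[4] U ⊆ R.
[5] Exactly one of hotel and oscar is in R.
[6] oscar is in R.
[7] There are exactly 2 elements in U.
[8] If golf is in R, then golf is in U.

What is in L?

L = {hotel, sierra}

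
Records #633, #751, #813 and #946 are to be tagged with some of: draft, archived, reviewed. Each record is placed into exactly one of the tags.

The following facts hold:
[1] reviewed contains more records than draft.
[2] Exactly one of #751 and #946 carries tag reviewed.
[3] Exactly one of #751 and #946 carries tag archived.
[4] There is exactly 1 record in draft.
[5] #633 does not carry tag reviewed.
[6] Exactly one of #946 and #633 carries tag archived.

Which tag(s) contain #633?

#633: draft

From (5): #633 ∉ reviewed.
Suppose #633 ∉ draft: no assignment then satisfies all the clues, so #633 ∈ draft.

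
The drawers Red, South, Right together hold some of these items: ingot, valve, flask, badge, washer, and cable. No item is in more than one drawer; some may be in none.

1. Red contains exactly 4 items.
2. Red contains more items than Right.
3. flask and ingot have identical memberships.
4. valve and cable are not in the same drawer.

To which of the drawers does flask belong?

flask: Red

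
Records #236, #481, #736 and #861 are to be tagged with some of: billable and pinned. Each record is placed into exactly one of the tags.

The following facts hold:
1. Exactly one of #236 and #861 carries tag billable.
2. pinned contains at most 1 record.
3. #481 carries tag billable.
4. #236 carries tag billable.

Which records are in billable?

From (3): #481 ∈ billable.
From (4): #236 ∈ billable.
(1) (exactly one): #861 ∉ billable.
Only one tag left: #861 ∈ pinned.
(2): pinned already has 1, so the rest are out.
Only one tag left: #736 ∈ billable.

billable = {#236, #481, #736}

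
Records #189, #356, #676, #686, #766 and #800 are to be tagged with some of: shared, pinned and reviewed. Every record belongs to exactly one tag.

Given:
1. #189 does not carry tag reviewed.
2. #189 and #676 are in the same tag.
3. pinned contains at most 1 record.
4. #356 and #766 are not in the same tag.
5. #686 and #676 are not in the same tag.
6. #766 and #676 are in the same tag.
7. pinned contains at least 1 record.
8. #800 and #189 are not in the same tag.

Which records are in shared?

From (1): #189 ∉ reviewed.
(2): #676 matches #189: #676 ∉ reviewed.
(6): #766 matches #676: #766 ∉ reviewed.
Suppose #189 ∉ shared: no assignment then satisfies all the clues, so #189 ∈ shared.

shared = {#189, #676, #766}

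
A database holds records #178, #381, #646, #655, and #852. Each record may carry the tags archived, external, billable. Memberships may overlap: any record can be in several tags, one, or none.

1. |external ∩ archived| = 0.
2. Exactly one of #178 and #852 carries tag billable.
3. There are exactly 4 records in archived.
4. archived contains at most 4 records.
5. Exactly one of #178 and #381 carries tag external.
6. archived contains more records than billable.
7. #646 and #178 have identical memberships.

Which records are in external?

external = {#381}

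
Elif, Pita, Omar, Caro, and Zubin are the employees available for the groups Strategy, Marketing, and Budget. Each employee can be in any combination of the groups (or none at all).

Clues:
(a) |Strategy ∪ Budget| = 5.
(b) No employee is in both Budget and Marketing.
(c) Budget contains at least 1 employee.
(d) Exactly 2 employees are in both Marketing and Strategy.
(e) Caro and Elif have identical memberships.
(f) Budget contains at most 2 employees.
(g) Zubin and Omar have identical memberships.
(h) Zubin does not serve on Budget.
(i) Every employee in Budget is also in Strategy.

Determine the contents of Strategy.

Strategy = {Caro, Elif, Omar, Pita, Zubin}

From (h): Zubin ∉ Budget.
(g): Omar matches Zubin: Omar ∉ Budget.
Suppose Elif ∉ Strategy: no assignment then satisfies all the clues, so Elif ∈ Strategy.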